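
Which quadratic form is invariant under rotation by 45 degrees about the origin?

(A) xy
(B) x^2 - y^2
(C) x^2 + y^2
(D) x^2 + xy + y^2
C

Rotation by 45 degrees sends (x, y) to (sqrt(2)x/2 - sqrt(2)y/2, sqrt(2)x/2 + sqrt(2)y/2).
Substitute the transformed coordinates into each option and compare with the original:
(A) xy  ->  (sqrt(2)x/2 - sqrt(2)y/2)(sqrt(2)x/2 + sqrt(2)y/2) = x^2/2 - y^2/2   [differs from xy: not invariant]
(B) x^2 - y^2  ->  (sqrt(2)x/2 - sqrt(2)y/2)^2 - (sqrt(2)x/2 + sqrt(2)y/2)^2 = -2xy   [differs from x^2 - y^2: not invariant]
(C) x^2 + y^2  ->  (sqrt(2)x/2 - sqrt(2)y/2)^2 + (sqrt(2)x/2 + sqrt(2)y/2)^2 = x^2 + y^2   [equals x^2 + y^2: invariant]
(D) x^2 + xy + y^2  ->  (sqrt(2)x/2 - sqrt(2)y/2)^2 + (sqrt(2)x/2 - sqrt(2)y/2)(sqrt(2)x/2 + sqrt(2)y/2) + (sqrt(2)x/2 + sqrt(2)y/2)^2 = 3x^2/2 + y^2/2   [differs from x^2 + xy + y^2: not invariant]

Only option (C), x^2 + y^2, is unchanged by the transformation.
x^2 + y^2 is the squared distance from the origin, which rotations preserve.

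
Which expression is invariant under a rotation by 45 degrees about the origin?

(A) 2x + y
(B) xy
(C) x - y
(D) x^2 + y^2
D

A rotation by 45 degrees sends (x, y) to (sqrt(2)x/2 - sqrt(2)y/2, sqrt(2)x/2 + sqrt(2)y/2).
Substitute the transformed coordinates into each option and compare with the original:
(A) 2x + y  ->  2(sqrt(2)x/2 - sqrt(2)y/2) + (sqrt(2)x/2 + sqrt(2)y/2) = 3sqrt(2)x/2 - sqrt(2)y/2   [differs from 2x + y: not invariant]
(B) xy  ->  (sqrt(2)x/2 - sqrt(2)y/2)(sqrt(2)x/2 + sqrt(2)y/2) = x^2/2 - y^2/2   [differs from xy: not invariant]
(C) x - y  ->  (sqrt(2)x/2 - sqrt(2)y/2) - (sqrt(2)x/2 + sqrt(2)y/2) = -sqrt(2)y   [differs from x - y: not invariant]
(D) x^2 + y^2  ->  (sqrt(2)x/2 - sqrt(2)y/2)^2 + (sqrt(2)x/2 + sqrt(2)y/2)^2 = x^2 + y^2   [equals x^2 + y^2: invariant]

Only option (D), x^2 + y^2, is unchanged by the transformation.
Geometrically, x^2 + y^2 is the squared distance from the origin, which every rotation about the origin preserves.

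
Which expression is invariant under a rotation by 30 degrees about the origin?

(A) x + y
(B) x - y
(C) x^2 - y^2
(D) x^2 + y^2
D

A rotation by 30 degrees sends (x, y) to (sqrt(3)x/2 - y/2, x/2 + sqrt(3)y/2).
Substitute the transformed coordinates into each option and compare with the original:
(A) x + y  ->  (sqrt(3)x/2 - y/2) + (x/2 + sqrt(3)y/2) = x/2 + sqrt(3)x/2 - y/2 + sqrt(3)y/2   [differs from x + y: not invariant]
(B) x - y  ->  (sqrt(3)x/2 - y/2) - (x/2 + sqrt(3)y/2) = -x/2 + sqrt(3)x/2 - sqrt(3)y/2 - y/2   [differs from x - y: not invariant]
(C) x^2 - y^2  ->  (sqrt(3)x/2 - y/2)^2 - (x/2 + sqrt(3)y/2)^2 = x^2/2 - sqrt(3)xy - y^2/2   [differs from x^2 - y^2: not invariant]
(D) x^2 + y^2  ->  (sqrt(3)x/2 - y/2)^2 + (x/2 + sqrt(3)y/2)^2 = x^2 + y^2   [equals x^2 + y^2: invariant]

Only option (D), x^2 + y^2, is unchanged by the transformation.
Geometrically, x^2 + y^2 is the squared distance from the origin, which every rotation about the origin preserves.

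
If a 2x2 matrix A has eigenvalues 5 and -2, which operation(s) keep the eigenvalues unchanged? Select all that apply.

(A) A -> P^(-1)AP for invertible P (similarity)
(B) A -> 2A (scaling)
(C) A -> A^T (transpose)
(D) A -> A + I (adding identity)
A and C

Eigenvalues are preserved by:
1. Similarity transformations: A -> P^(-1)AP (same characteristic polynomial)
2. Transpose: A^T has the same eigenvalues as A

Eigenvalues are NOT preserved by:
- Adding identity: eigenvalues become 5+1, -2+1
- Scaling: eigenvalues become 10, -4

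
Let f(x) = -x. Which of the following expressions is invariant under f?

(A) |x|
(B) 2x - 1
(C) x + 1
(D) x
A

For f(x) = -x:
Applying f replaces x by -x. Since |-x| = |x|, the absolute value is unchanged by f, whereas x -> -x, 2x - 1 -> -2x - 1 and x + 1 -> -x + 1 all change.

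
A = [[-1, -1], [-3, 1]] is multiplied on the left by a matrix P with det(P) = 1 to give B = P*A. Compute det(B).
-4

By the multiplicative property of determinants, det(B) = det(P*A) = det(P) * det(A) = det(A),
so the determinant is invariant under multiplication by any determinant-1 matrix; we just need det(A).

det(A) = (-1)(1) - (-1)(-3) = -1 - 3 = -4

Therefore det(B) = 1 * (-4) = -4.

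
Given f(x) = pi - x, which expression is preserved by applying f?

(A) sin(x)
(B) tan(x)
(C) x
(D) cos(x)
A

For f(x) = pi - x:
sin(pi - x) = sin(x), so sine is invariant under this transformation.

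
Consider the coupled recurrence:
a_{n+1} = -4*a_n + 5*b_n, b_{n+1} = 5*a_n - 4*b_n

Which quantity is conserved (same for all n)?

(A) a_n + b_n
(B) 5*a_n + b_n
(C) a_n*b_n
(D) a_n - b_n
A

Replace a_n by a_{n+1} = -4*a_n + 5*b_n and b_n by b_{n+1} = 5*a_n - 4*b_n in each option and simplify:
(A) a_n + b_n  ->  (-4*a_n + 5*b_n) + (5*a_n - 4*b_n) = a_n + b_n   [conserved]
(B) 5*a_n + b_n  ->  5*(-4*a_n + 5*b_n) + (5*a_n - 4*b_n) = -15*a_n + 21*b_n   [not conserved]
(C) a_n*b_n  ->  (-4*a_n + 5*b_n)*(5*a_n - 4*b_n) = -20*a_n^2 + 41*a_n*b_n - 20*b_n^2   [not conserved]
(D) a_n - b_n  ->  (-4*a_n + 5*b_n) - (5*a_n - 4*b_n) = -9*a_n + 9*b_n   [not conserved]

Only (A) a_n + b_n returns to itself after one step, so it is the conserved quantity.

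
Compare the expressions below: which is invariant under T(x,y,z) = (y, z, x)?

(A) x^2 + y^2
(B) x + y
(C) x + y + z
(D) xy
C

Apply T(x,y,z) = (y, z, x) to each option, i.e. replace (x, y, z) by the transformed coordinates.
Substitute the transformed coordinates into each option and compare with the original:
(A) x^2 + y^2  ->  (y)^2 + (z)^2 = y^2 + z^2   [differs from x^2 + y^2: not invariant]
(B) x + y  ->  (y) + (z) = y + z   [differs from x + y: not invariant]
(C) x + y + z  ->  (y) + (z) + (x) = x + y + z   [equals x + y + z: invariant]
(D) xy  ->  (y)(z) = yz   [differs from xy: not invariant]

Only option (C), x + y + z, is unchanged by the transformation.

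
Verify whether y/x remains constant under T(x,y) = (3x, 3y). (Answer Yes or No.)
Yes

Substitute T(x,y) = (3x, 3y) into the expression and compare with the original.

Original: y/x
After applying T: (3y)/(3x) = y/x

This is identical to the original y/x, so the expression is invariant.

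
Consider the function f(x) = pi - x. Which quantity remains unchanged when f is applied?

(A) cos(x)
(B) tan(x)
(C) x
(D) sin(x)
D

For f(x) = pi - x:
sin(pi - x) = sin(x), so sine is invariant under this transformation.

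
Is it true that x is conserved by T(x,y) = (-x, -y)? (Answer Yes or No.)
No

Substitute T(x,y) = (-x, -y) into the expression and compare with the original.

Original: x
After applying T: (-x) = -x

This differs from the original x (difference: -2x), so the expression is NOT invariant.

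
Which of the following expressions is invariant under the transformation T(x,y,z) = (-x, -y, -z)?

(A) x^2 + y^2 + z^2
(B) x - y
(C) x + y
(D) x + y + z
A

Apply T(x,y,z) = (-x, -y, -z) to each option, i.e. replace (x, y, z) by the transformed coordinates.
Substitute the transformed coordinates into each option and compare with the original:
(A) x^2 + y^2 + z^2  ->  (-x)^2 + (-y)^2 + (-z)^2 = x^2 + y^2 + z^2   [equals x^2 + y^2 + z^2: invariant]
(B) x - y  ->  (-x) - (-y) = -x + y   [differs from x - y: not invariant]
(C) x + y  ->  (-x) + (-y) = -x - y   [differs from x + y: not invariant]
(D) x + y + z  ->  (-x) + (-y) + (-z) = -x - y - z   [differs from x + y + z: not invariant]

Only option (A), x^2 + y^2 + z^2, is unchanged by the transformation.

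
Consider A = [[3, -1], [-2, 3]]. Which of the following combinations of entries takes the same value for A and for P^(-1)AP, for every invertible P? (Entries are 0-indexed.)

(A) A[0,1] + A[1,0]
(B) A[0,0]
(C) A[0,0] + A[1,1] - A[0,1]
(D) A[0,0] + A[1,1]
D

A[0,0] + A[1,1] is the trace of A. By the cyclic property of the trace, tr(P^(-1)AP) = tr(APP^(-1)) = tr(A), so it is the same for every matrix similar to A.

The other combinations are not similarity invariants. For example, take P = [[1, -1], [0, 1]] (det P = 1), so P^(-1) = [[1, 1], [0, 1]] and
B = P^(-1)AP = [[1, 1], [-2, 5]].
Evaluating each option on A and on B:
(A) A[0,1] + A[1,0]: -3 for A, -1 for B -> changes
(B) A[0,0]: 3 for A, 1 for B -> changes
(C) A[0,0] + A[1,1] - A[0,1]: 7 for A, 5 for B -> changes
(D) A[0,0] + A[1,1]: 6 for A, 6 for B -> unchanged

Only (D) A[0,0] + A[1,1] = 6 survives (and it does so for every P, not just this one), so it is the invariant.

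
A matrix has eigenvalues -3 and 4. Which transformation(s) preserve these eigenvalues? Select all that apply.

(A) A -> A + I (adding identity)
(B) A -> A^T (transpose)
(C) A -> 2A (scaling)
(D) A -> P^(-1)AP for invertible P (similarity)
B and D

Eigenvalues are preserved by:
1. Similarity transformations: A -> P^(-1)AP (same characteristic polynomial)
2. Transpose: A^T has the same eigenvalues as A

Eigenvalues are NOT preserved by:
- Adding identity: eigenvalues become -3+1, 4+1
- Scaling: eigenvalues become -6, 8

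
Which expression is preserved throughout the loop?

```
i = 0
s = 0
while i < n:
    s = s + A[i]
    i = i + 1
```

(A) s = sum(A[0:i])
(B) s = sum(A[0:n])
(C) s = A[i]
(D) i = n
A

A loop invariant must hold before the first iteration and be re-established by every execution of the body.

(A) s = sum(A[0:i]): Initially i = 0 and s = 0 = sum of the empty slice A[0:0]. If s = sum(A[0:i]) holds at the top of an iteration, the body sets s to sum(A[0:i]) + A[i] = sum(A[0:i+1]) and then i to i+1, so s = sum(A[0:i]) holds again. At exit i = n, giving s = sum(A[0:n]).

The other options fail:
(B) s = sum(A[0:n]): false before the loop (s = 0, not the full sum) -- it only becomes true at exit.
(C) s = A[i]: after the first iteration s = A[0] but i = 1, so s = A[i] compares s with the wrong element (and fails in general).
(D) i = n: false initially (i = 0); it is the exit condition, not an invariant.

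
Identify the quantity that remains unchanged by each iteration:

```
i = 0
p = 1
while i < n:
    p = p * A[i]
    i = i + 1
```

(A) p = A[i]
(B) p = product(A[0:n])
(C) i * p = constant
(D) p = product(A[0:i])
D

A loop invariant must hold before the first iteration and be re-established by every execution of the body.

(D) p = product(A[0:i]): Initially i = 0 and p = 1 = product of the empty slice A[0:0]. If p = product(A[0:i]) holds at the top of an iteration, the body sets p to product(A[0:i]) * A[i] = product(A[0:i+1]) and then i to i+1, so the property is restored. At exit i = n, giving p = product(A[0:n]).

The other options fail:
(A) p = A[i]: after the first iteration p = A[0] but i = 1; in general p is a product of several elements, not a single one.
(B) p = product(A[0:n]): false before the loop (p = 1, not the full product) -- it only becomes true at exit.
(C) i * p = constant: initially i * p = 0, but after one iteration it is 1 * A[0], which is nonzero in general.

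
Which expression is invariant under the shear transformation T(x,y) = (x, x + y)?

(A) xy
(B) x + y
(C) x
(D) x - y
C

Under the shear T(x,y) = (x, x + y):
Substitute the transformed coordinates into each option and compare with the original:
(A) xy  ->  (x)(x + y) = x^2 + xy   [differs from xy: not invariant]
(B) x + y  ->  (x) + (x + y) = 2x + y   [differs from x + y: not invariant]
(C) x  ->  (x) = x   [equals x: invariant]
(D) x - y  ->  (x) - (x + y) = -y   [differs from x - y: not invariant]

Only option (C), x, is unchanged by the transformation.
A vertical shear moves points parallel to the y-axis, so the x-coordinate (and any function of x alone) is unchanged.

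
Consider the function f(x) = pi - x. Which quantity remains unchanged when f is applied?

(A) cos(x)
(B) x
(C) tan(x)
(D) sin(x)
D

For f(x) = pi - x:
sin(pi - x) = sin(x), so sine is invariant under this transformation.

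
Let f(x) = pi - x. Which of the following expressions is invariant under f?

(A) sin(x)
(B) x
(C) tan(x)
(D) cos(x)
A

For f(x) = pi - x:
sin(pi - x) = sin(x), so sine is invariant under this transformation.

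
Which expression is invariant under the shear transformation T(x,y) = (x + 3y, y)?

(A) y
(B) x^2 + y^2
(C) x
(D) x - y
A

Under the shear T(x,y) = (x + 3y, y):
Substitute the transformed coordinates into each option and compare with the original:
(A) y  ->  (y) = y   [equals y: invariant]
(B) x^2 + y^2  ->  (x + 3y)^2 + (y)^2 = x^2 + 6xy + 10y^2   [differs from x^2 + y^2: not invariant]
(C) x  ->  (x + 3y) = x + 3y   [differs from x: not invariant]
(D) x - y  ->  (x + 3y) - (y) = x + 2y   [differs from x - y: not invariant]

Only option (A), y, is unchanged by the transformation.
A horizontal shear moves points parallel to the x-axis, so the y-coordinate (and any function of y alone) is unchanged.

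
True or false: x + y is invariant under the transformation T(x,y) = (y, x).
True

Substitute T(x,y) = (y, x) into the expression and compare with the original.

Original: x + y
After applying T: (y) + (x) = x + y

This is identical to the original x + y, so the expression is invariant.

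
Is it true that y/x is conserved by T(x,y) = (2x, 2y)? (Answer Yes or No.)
Yes

Substitute T(x,y) = (2x, 2y) into the expression and compare with the original.

Original: y/x
After applying T: (2y)/(2x) = y/x

This is identical to the original y/x, so the expression is invariant.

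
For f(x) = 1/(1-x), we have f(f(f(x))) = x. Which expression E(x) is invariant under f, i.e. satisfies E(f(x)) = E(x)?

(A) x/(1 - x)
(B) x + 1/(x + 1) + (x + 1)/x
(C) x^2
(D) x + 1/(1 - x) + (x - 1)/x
D

Replace x by f(x) = 1/(1 - x) in each option and simplify. As a quick numerical cross-check, also compare E(4) with E(f(4)) = E(-1/3).

(A) x/(1 - x)  ->  (1/(1 - x))/(1 - (1/(1 - x))) = -1/x; check: E(4) = -4/3 but E(-1/3) = -1/4.   [not invariant]
(B) x + 1/(x + 1) + (x + 1)/x  ->  (1/(1 - x)) + 1/((1/(1 - x)) + 1) + ((1/(1 - x)) + 1)/(1/(1 - x)) = (-x^3 + 6x^2 - 11x + 7)/(x^2 - 3x + 2); check: E(4) = 109/20 but E(-1/3) = -5/6.   [not invariant]
(C) x^2  ->  (1/(1 - x))^2 = (x - 1)^(-2); check: E(4) = 16 but E(-1/3) = 1/9.   [not invariant]
(D) x + 1/(1 - x) + (x - 1)/x  ->  (1/(1 - x)) + 1/(1 - (1/(1 - x))) + ((1/(1 - x)) - 1)/(1/(1 - x)), which simplifies back to x + 1/(1 - x) + (x - 1)/x; check: E(4) = 53/12, E(-1/3) = 53/12.   [invariant]

Only (D) is unchanged. Indeed f(f(x)) = 1/(1 - 1/(1-x)) = (1-x)/(-x) = (x-1)/x, so E(x) = x + f(x) + f(f(x)) is the sum over the whole 3-cycle; applying f just permutes the three terms cyclically (x -> f(x) -> f(f(x)) -> x), leaving the sum unchanged.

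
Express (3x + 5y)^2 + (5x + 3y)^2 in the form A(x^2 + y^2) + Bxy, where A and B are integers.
34(x^2 + y^2) + 60xy

Expanding: (3x + 5y)^2 = 9x^2 + 30xy + 25y^2
(5x + 3y)^2 = 25x^2 + 30xy + 9y^2
Sum = (9+25)(x^2+y^2) + 60xy = 34(x^2 + y^2) + 60xy
This is symmetric in x and y.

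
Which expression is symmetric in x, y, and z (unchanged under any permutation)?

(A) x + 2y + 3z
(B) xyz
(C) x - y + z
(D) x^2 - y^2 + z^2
B

A symmetric expression is unchanged when the variables are permuted; here the transformation to test is the swap (x, y) -> (y, x).
A symmetric expression must survive every permutation; the single swap x <-> y already eliminates the distractors, and the keyed expression is also unchanged by x <-> z and y <-> z (each variable enters it in exactly the same way).
Substitute the transformed coordinates into each option and compare with the original:
(A) x + 2y + 3z  ->  (y) + 2(x) + 3z = 2x + y + 3z   [differs from x + 2y + 3z: not invariant]
(B) xyz  ->  (y)(x)z = xyz   [equals xyz: invariant]
(C) x - y + z  ->  (y) - (x) + z = -x + y + z   [differs from x - y + z: not invariant]
(D) x^2 - y^2 + z^2  ->  (y)^2 - (x)^2 + z^2 = -x^2 + y^2 + z^2   [differs from x^2 - y^2 + z^2: not invariant]

Only option (B), xyz, is unchanged by the transformation.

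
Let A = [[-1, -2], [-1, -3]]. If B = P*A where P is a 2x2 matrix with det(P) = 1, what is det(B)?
1

By the multiplicative property of determinants, det(B) = det(P*A) = det(P) * det(A) = det(A),
so the determinant is invariant under multiplication by any determinant-1 matrix; we just need det(A).

det(A) = (-1)(-3) - (-2)(-1) = 3 - 2 = 1

Therefore det(B) = 1 * 1 = 1.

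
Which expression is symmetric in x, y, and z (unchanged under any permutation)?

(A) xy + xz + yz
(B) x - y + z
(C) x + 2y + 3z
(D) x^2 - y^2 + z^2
A

A symmetric expression is unchanged when the variables are permuted; here the transformation to test is the swap (x, y) -> (y, x).
A symmetric expression must survive every permutation; the single swap x <-> y already eliminates the distractors, and the keyed expression is also unchanged by x <-> z and y <-> z (each variable enters it in exactly the same way).
Substitute the transformed coordinates into each option and compare with the original:
(A) xy + xz + yz  ->  (y)(x) + (y)z + (x)z = xy + xz + yz   [equals xy + xz + yz: invariant]
(B) x - y + z  ->  (y) - (x) + z = -x + y + z   [differs from x - y + z: not invariant]
(C) x + 2y + 3z  ->  (y) + 2(x) + 3z = 2x + y + 3z   [differs from x + 2y + 3z: not invariant]
(D) x^2 - y^2 + z^2  ->  (y)^2 - (x)^2 + z^2 = -x^2 + y^2 + z^2   [differs from x^2 - y^2 + z^2: not invariant]

Only option (A), xy + xz + yz, is unchanged by the transformation.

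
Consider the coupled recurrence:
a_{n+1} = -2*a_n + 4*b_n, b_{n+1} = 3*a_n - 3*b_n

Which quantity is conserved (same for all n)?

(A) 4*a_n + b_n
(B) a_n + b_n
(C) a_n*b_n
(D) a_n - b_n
B

Replace a_n by a_{n+1} = -2*a_n + 4*b_n and b_n by b_{n+1} = 3*a_n - 3*b_n in each option and simplify:
(A) 4*a_n + b_n  ->  4*(-2*a_n + 4*b_n) + (3*a_n - 3*b_n) = -5*a_n + 13*b_n   [not conserved]
(B) a_n + b_n  ->  (-2*a_n + 4*b_n) + (3*a_n - 3*b_n) = a_n + b_n   [conserved]
(C) a_n*b_n  ->  (-2*a_n + 4*b_n)*(3*a_n - 3*b_n) = -6*a_n^2 + 18*a_n*b_n - 12*b_n^2   [not conserved]
(D) a_n - b_n  ->  (-2*a_n + 4*b_n) - (3*a_n - 3*b_n) = -5*a_n + 7*b_n   [not conserved]

Only (B) a_n + b_n returns to itself after one step, so it is the conserved quantity.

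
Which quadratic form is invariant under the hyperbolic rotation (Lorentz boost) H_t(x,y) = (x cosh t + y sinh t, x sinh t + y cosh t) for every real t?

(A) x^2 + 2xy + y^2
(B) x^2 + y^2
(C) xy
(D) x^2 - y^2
D

Write x' = x cosh t + y sinh t, y' = x sinh t + y cosh t and substitute into each option:
(A) x^2 + 2xy + y^2: (x' + y')^2 with x' + y' = (x + y)(cosh t + sinh t) = (x + y)e^t, so it becomes (x + y)^2 e^(2t)   [not invariant for t != 0]
(B) x^2 + y^2: (x cosh t + y sinh t)^2 + (x sinh t + y cosh t)^2 = (x^2 + y^2)(cosh^2 t + sinh^2 t) + 4xy sinh t cosh t = (x^2 + y^2) cosh 2t + 2xy sinh 2t   [not invariant for t != 0]
(C) xy: (x cosh t + y sinh t)(x sinh t + y cosh t) = xy(cosh^2 t + sinh^2 t) + (x^2 + y^2) sinh t cosh t = xy cosh 2t + (x^2 + y^2)(sinh 2t)/2   [not invariant for t != 0]
(D) x^2 - y^2: (x cosh t + y sinh t)^2 - (x sinh t + y cosh t)^2 = x^2(cosh^2 t - sinh^2 t) + 2xy(cosh t sinh t - sinh t cosh t) + y^2(sinh^2 t - cosh^2 t) = x^2 - y^2   [invariant, using cosh^2 t - sinh^2 t = 1]

Only (D) x^2 - y^2 is unchanged; it is the Minkowski form preserved by Lorentz boosts, just as x^2 + y^2 is preserved by ordinary rotations.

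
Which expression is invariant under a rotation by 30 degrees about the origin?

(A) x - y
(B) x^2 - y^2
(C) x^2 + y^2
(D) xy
C

A rotation by 30 degrees sends (x, y) to (sqrt(3)x/2 - y/2, x/2 + sqrt(3)y/2).
Substitute the transformed coordinates into each option and compare with the original:
(A) x - y  ->  (sqrt(3)x/2 - y/2) - (x/2 + sqrt(3)y/2) = -x/2 + sqrt(3)x/2 - sqrt(3)y/2 - y/2   [differs from x - y: not invariant]
(B) x^2 - y^2  ->  (sqrt(3)x/2 - y/2)^2 - (x/2 + sqrt(3)y/2)^2 = x^2/2 - sqrt(3)xy - y^2/2   [differs from x^2 - y^2: not invariant]
(C) x^2 + y^2  ->  (sqrt(3)x/2 - y/2)^2 + (x/2 + sqrt(3)y/2)^2 = x^2 + y^2   [equals x^2 + y^2: invariant]
(D) xy  ->  (sqrt(3)x/2 - y/2)(x/2 + sqrt(3)y/2) = sqrt(3)x^2/4 + xy/2 - sqrt(3)y^2/4   [differs from xy: not invariant]

Only option (C), x^2 + y^2, is unchanged by the transformation.
Geometrically, x^2 + y^2 is the squared distance from the origin, which every rotation about the origin preserves.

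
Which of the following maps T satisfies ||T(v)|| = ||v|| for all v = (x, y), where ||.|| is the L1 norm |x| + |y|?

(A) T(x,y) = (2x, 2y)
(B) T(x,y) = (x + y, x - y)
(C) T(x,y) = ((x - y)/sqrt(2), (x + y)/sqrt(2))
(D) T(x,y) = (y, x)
D

A transformation preserves a norm if ||T(v)|| = ||v|| for every v; a single vector where the norm changes rules an option out.

(A) T(x,y) = (2x, 2y): v = (1, 0) has norm |1| + |0| = 1, but T(v) = (2, 0) has norm 2 -- not preserved.
(B) T(x,y) = (x + y, x - y): v = (1, 0) has norm |1| + |0| = 1, but T(v) = (1, 1) has norm 2 -- not preserved.
(C) T(x,y) = ((x - y)/sqrt(2), (x + y)/sqrt(2)): v = (1, 0) has norm |1| + |0| = 1, but T(v) = (sqrt(2)/2, sqrt(2)/2) has norm sqrt(2) -- not preserved.
(D) T(x,y) = (y, x): preserves the norm -- it only permutes the coordinates and/or flips signs, which leaves |x| + |y| unchanged.

Therefore the answer is (D).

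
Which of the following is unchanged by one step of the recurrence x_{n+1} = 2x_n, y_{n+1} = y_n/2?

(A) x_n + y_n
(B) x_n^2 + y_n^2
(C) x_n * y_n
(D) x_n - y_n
C

For the recurrence x_{n+1} = 2x_n, y_{n+1} = y_n/2:

x_{n+1} * y_{n+1} = (2x_n) * (y_n/2) = x_n * y_n
The product is conserved.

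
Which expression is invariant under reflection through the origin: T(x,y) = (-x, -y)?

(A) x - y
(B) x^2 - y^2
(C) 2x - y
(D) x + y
B

The map is reflection through the origin: T(x,y) = (-x, -y).
Substitute the transformed coordinates into each option and compare with the original:
(A) x - y  ->  (-x) - (-y) = -x + y   [differs from x - y: not invariant]
(B) x^2 - y^2  ->  (-x)^2 - (-y)^2 = x^2 - y^2   [equals x^2 - y^2: invariant]
(C) 2x - y  ->  2(-x) - (-y) = -2x + y   [differs from 2x - y: not invariant]
(D) x + y  ->  (-x) + (-y) = -x - y   [differs from x + y: not invariant]

Only option (B), x^2 - y^2, is unchanged by the transformation.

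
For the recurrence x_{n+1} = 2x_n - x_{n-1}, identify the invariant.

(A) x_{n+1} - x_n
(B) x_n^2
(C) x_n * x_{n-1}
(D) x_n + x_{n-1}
A

For the recurrence x_{n+1} = 2x_n - x_{n-1}:

If x_{n+1} = 2x_n - x_{n-1}, then:
x_{n+1} - x_n = x_n - x_{n-1}
The first difference is constant throughout the sequence.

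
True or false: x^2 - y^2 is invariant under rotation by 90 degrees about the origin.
False

Applying rotation by 90 degrees: x' = x*cos(90 degrees) - y*sin(90 degrees) = -y, y' = x*sin(90 degrees) + y*cos(90 degrees) = x

Substituting into x^2 - y^2:
(-y)^2 - (x)^2
= -x^2 + y^2

This differs from the original expression x^2 - y^2, so it is NOT invariant.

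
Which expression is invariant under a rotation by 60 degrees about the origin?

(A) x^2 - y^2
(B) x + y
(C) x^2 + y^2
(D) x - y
C

A rotation by 60 degrees sends (x, y) to (x/2 - sqrt(3)y/2, sqrt(3)x/2 + y/2).
Substitute the transformed coordinates into each option and compare with the original:
(A) x^2 - y^2  ->  (x/2 - sqrt(3)y/2)^2 - (sqrt(3)x/2 + y/2)^2 = -x^2/2 - sqrt(3)xy + y^2/2   [differs from x^2 - y^2: not invariant]
(B) x + y  ->  (x/2 - sqrt(3)y/2) + (sqrt(3)x/2 + y/2) = x/2 + sqrt(3)x/2 - sqrt(3)y/2 + y/2   [differs from x + y: not invariant]
(C) x^2 + y^2  ->  (x/2 - sqrt(3)y/2)^2 + (sqrt(3)x/2 + y/2)^2 = x^2 + y^2   [equals x^2 + y^2: invariant]
(D) x - y  ->  (x/2 - sqrt(3)y/2) - (sqrt(3)x/2 + y/2) = -sqrt(3)x/2 + x/2 - sqrt(3)y/2 - y/2   [differs from x - y: not invariant]

Only option (C), x^2 + y^2, is unchanged by the transformation.
Geometrically, x^2 + y^2 is the squared distance from the origin, which every rotation about the origin preserves.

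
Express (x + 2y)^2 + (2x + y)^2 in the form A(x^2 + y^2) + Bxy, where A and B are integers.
5(x^2 + y^2) + 8xy

Expanding: (x + 2y)^2 = x^2 + 4xy + 4y^2
(2x + y)^2 = 4x^2 + 4xy + y^2
Sum = (1+4)(x^2+y^2) + 8xy = 5(x^2 + y^2) + 8xy
This is symmetric in x and y.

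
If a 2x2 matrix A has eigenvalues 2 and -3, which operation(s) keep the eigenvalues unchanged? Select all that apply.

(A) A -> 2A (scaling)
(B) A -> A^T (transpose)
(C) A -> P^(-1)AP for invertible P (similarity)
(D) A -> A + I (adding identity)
B and C

Eigenvalues are preserved by:
1. Similarity transformations: A -> P^(-1)AP (same characteristic polynomial)
2. Transpose: A^T has the same eigenvalues as A

Eigenvalues are NOT preserved by:
- Adding identity: eigenvalues become 2+1, -3+1
- Scaling: eigenvalues become 4, -6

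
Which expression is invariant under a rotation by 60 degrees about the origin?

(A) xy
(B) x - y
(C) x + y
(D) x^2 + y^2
D

A rotation by 60 degrees sends (x, y) to (x/2 - sqrt(3)y/2, sqrt(3)x/2 + y/2).
Substitute the transformed coordinates into each option and compare with the original:
(A) xy  ->  (x/2 - sqrt(3)y/2)(sqrt(3)x/2 + y/2) = sqrt(3)x^2/4 - xy/2 - sqrt(3)y^2/4   [differs from xy: not invariant]
(B) x - y  ->  (x/2 - sqrt(3)y/2) - (sqrt(3)x/2 + y/2) = -sqrt(3)x/2 + x/2 - sqrt(3)y/2 - y/2   [differs from x - y: not invariant]
(C) x + y  ->  (x/2 - sqrt(3)y/2) + (sqrt(3)x/2 + y/2) = x/2 + sqrt(3)x/2 - sqrt(3)y/2 + y/2   [differs from x + y: not invariant]
(D) x^2 + y^2  ->  (x/2 - sqrt(3)y/2)^2 + (sqrt(3)x/2 + y/2)^2 = x^2 + y^2   [equals x^2 + y^2: invariant]

Only option (D), x^2 + y^2, is unchanged by the transformation.
Geometrically, x^2 + y^2 is the squared distance from the origin, which every rotation about the origin preserves.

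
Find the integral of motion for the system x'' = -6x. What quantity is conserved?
E = (x')^2 + 6x^2

Multiply the equation by x':
x' * x'' = -6x * x'
The left side is d/dt[(x')^2/2] and the right side is d/dt[-6x^2/2], so
d/dt[(x')^2/2 + 6x^2/2] = 0, i.e. (x')^2/2 + 6x^2/2 = constant.
Multiplying by 2, the integral of motion is E = (x')^2 + 6x^2.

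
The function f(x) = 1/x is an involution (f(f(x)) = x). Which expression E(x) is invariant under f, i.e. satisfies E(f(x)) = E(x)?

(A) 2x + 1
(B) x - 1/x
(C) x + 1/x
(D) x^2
C

Replace x by f(x) = 1/x in each option and simplify. As a quick numerical cross-check, also compare E(3) with E(f(3)) = E(1/3).

(A) 2x + 1  ->  2(1/x) + 1 = (x + 2)/x; check: E(3) = 7 but E(1/3) = 5/3.   [not invariant]
(B) x - 1/x  ->  (1/x) - 1/(1/x) = -x + 1/x; check: E(3) = 8/3 but E(1/3) = -8/3.   [not invariant]
(C) x + 1/x  ->  (1/x) + 1/(1/x), which simplifies back to x + 1/x; check: E(3) = 10/3, E(1/3) = 10/3.   [invariant]
(D) x^2  ->  (1/x)^2 = x^(-2); check: E(3) = 9 but E(1/3) = 1/9.   [not invariant]

Only (C) is unchanged. E is symmetric under swapping x with f(x) = 1/x, which is exactly what an involution does.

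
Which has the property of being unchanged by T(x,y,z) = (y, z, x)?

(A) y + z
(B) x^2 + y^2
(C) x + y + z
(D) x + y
C

Apply T(x,y,z) = (y, z, x) to each option, i.e. replace (x, y, z) by the transformed coordinates.
Substitute the transformed coordinates into each option and compare with the original:
(A) y + z  ->  (z) + (x) = x + z   [differs from y + z: not invariant]
(B) x^2 + y^2  ->  (y)^2 + (z)^2 = y^2 + z^2   [differs from x^2 + y^2: not invariant]
(C) x + y + z  ->  (y) + (z) + (x) = x + y + z   [equals x + y + z: invariant]
(D) x + y  ->  (y) + (z) = y + z   [differs from x + y: not invariant]

Only option (C), x + y + z, is unchanged by the transformation.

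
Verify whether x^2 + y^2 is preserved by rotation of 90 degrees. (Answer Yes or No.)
Yes

Applying rotation by 90 degrees: x' = x*cos(90 degrees) - y*sin(90 degrees) = -y, y' = x*sin(90 degrees) + y*cos(90 degrees) = x

Substituting into x^2 + y^2:
(-y)^2 + (x)^2
= x^2 + y^2

This equals the original expression x^2 + y^2, so it IS invariant.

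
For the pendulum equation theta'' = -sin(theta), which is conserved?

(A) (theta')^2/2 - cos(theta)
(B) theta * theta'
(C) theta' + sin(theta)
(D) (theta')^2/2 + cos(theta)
A

A first integral I satisfies dI/dt = 0 along every solution. Differentiate each option and use the equation of motion:
(A) d/dt[(theta')^2/2 - cos(theta)] = theta' theta'' + sin(theta) theta' = theta'(-sin(theta)) + theta' sin(theta) = 0
(B) d/dt[theta * theta'] = (theta')^2 + theta theta'' = (theta')^2 - theta sin(theta), not identically 0
(C) d/dt[theta' + sin(theta)] = theta'' + cos(theta) theta' = -sin(theta) + theta' cos(theta), not identically 0
(D) d/dt[(theta')^2/2 + cos(theta)] = theta' theta'' - sin(theta) theta' = -2 theta' sin(theta), not identically 0

Only (A) has zero time-derivative. This is the total energy: kinetic (theta')^2/2 plus potential -cos(theta).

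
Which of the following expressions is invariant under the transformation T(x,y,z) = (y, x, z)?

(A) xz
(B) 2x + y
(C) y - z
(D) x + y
D

Apply T(x,y,z) = (y, x, z) to each option, i.e. replace (x, y, z) by the transformed coordinates.
Substitute the transformed coordinates into each option and compare with the original:
(A) xz  ->  (y)(z) = yz   [differs from xz: not invariant]
(B) 2x + y  ->  2(y) + (x) = x + 2y   [differs from 2x + y: not invariant]
(C) y - z  ->  (x) - (z) = x - z   [differs from y - z: not invariant]
(D) x + y  ->  (y) + (x) = x + y   [equals x + y: invariant]

Only option (D), x + y, is unchanged by the transformation.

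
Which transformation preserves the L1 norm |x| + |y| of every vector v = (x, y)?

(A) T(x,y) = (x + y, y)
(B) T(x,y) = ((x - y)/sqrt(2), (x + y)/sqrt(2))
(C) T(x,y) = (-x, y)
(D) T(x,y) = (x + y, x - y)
C

A transformation preserves a norm if ||T(v)|| = ||v|| for every v; a single vector where the norm changes rules an option out.

(A) T(x,y) = (x + y, y): v = (0, 1) has norm |0| + |1| = 1, but T(v) = (1, 1) has norm 2 -- not preserved.
(B) T(x,y) = ((x - y)/sqrt(2), (x + y)/sqrt(2)): v = (1, 0) has norm |1| + |0| = 1, but T(v) = (sqrt(2)/2, sqrt(2)/2) has norm sqrt(2) -- not preserved.
(C) T(x,y) = (-x, y): preserves the norm -- it only permutes the coordinates and/or flips signs, which leaves |x| + |y| unchanged.
(D) T(x,y) = (x + y, x - y): v = (1, 0) has norm |1| + |0| = 1, but T(v) = (1, 1) has norm 2 -- not preserved.

Therefore the answer is (C).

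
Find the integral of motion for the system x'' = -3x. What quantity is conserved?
E = (x')^2 + 3x^2

Multiply the equation by x':
x' * x'' = -3x * x'
The left side is d/dt[(x')^2/2] and the right side is d/dt[-3x^2/2], so
d/dt[(x')^2/2 + 3x^2/2] = 0, i.e. (x')^2/2 + 3x^2/2 = constant.
Multiplying by 2, the integral of motion is E = (x')^2 + 3x^2.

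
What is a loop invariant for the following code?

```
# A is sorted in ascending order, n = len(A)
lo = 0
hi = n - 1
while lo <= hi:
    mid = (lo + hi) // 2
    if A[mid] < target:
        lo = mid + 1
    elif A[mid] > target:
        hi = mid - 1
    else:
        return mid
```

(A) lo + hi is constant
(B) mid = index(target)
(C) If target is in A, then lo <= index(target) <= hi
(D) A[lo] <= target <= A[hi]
C

A loop invariant must hold before the first iteration and be re-established by every execution of the body.

(C) If target is in A, then lo <= index(target) <= hi: Before the loop [lo, hi] = [0, n-1] covers every index. When A[mid] < target, sortedness puts target strictly to the right of mid, so setting lo = mid + 1 keeps index(target) in [lo, hi]; symmetrically for hi = mid - 1. Hence 'if target is in A then lo <= index(target) <= hi' holds after every iteration, and when lo > hi it proves target is absent.

The other options fail:
(A) lo + hi is constant: each iteration moves exactly one of lo, hi, so lo + hi changes (e.g. 0 + (n-1) becomes (mid+1) + (n-1)).
(B) mid = index(target): mid is just the current probe; it equals index(target) only on the iteration that returns.
(D) A[lo] <= target <= A[hi]: fails when target is not in A (e.g. target < A[0] already violates it before the loop), so it is not maintained in general.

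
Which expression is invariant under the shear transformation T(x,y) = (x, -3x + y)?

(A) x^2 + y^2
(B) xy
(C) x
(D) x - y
C

Under the shear T(x,y) = (x, -3x + y):
Substitute the transformed coordinates into each option and compare with the original:
(A) x^2 + y^2  ->  (x)^2 + (-3x + y)^2 = 10x^2 - 6xy + y^2   [differs from x^2 + y^2: not invariant]
(B) xy  ->  (x)(-3x + y) = -3x^2 + xy   [differs from xy: not invariant]
(C) x  ->  (x) = x   [equals x: invariant]
(D) x - y  ->  (x) - (-3x + y) = 4x - y   [differs from x - y: not invariant]

Only option (C), x, is unchanged by the transformation.
A vertical shear moves points parallel to the y-axis, so the x-coordinate (and any function of x alone) is unchanged.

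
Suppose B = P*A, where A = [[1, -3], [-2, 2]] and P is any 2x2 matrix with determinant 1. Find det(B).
-4

By the multiplicative property of determinants, det(B) = det(P*A) = det(P) * det(A) = det(A),
so the determinant is invariant under multiplication by any determinant-1 matrix; we just need det(A).

det(A) = (1)(2) - (-3)(-2) = 2 - 6 = -4

Therefore det(B) = 1 * (-4) = -4.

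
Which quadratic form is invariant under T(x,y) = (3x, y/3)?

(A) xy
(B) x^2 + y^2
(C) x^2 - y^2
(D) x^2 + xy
A

T multiplies x by 3 and divides y by 3.
Substitute the transformed coordinates into each option and compare with the original:
(A) xy  ->  (3x)(y/3) = xy   [equals xy: invariant]
(B) x^2 + y^2  ->  (3x)^2 + (y/3)^2 = 9x^2 + y^2/9   [differs from x^2 + y^2: not invariant]
(C) x^2 - y^2  ->  (3x)^2 - (y/3)^2 = 9x^2 - y^2/9   [differs from x^2 - y^2: not invariant]
(D) x^2 + xy  ->  (3x)^2 + (3x)(y/3) = 9x^2 + xy   [differs from x^2 + xy: not invariant]

Only option (A), xy, is unchanged by the transformation.
The factors 3 and 1/3 cancel only in the pure product xy.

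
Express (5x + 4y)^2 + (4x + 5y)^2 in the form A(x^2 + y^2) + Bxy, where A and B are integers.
41(x^2 + y^2) + 80xy

Expanding: (5x + 4y)^2 = 25x^2 + 40xy + 16y^2
(4x + 5y)^2 = 16x^2 + 40xy + 25y^2
Sum = (25+16)(x^2+y^2) + 80xy = 41(x^2 + y^2) + 80xy
This is symmetric in x and y.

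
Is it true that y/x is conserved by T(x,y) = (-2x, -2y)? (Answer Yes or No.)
Yes

Substitute T(x,y) = (-2x, -2y) into the expression and compare with the original.

Original: y/x
After applying T: (-2y)/(-2x) = y/x

This is identical to the original y/x, so the expression is invariant.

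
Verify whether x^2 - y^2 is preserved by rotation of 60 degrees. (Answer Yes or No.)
No

Applying rotation by 60 degrees: x' = x*cos(60 degrees) - y*sin(60 degrees) = x/2 - sqrt(3)y/2, y' = x*sin(60 degrees) + y*cos(60 degrees) = sqrt(3)x/2 + y/2

Substituting into x^2 - y^2:
(x/2 - sqrt(3)y/2)^2 - (sqrt(3)x/2 + y/2)^2
= -x^2/2 - sqrt(3)xy + y^2/2

This differs from the original expression x^2 - y^2, so it is NOT invariant.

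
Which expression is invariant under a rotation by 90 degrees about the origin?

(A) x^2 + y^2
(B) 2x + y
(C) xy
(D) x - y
A

A rotation by 90 degrees sends (x, y) to (-y, x).
Substitute the transformed coordinates into each option and compare with the original:
(A) x^2 + y^2  ->  (-y)^2 + (x)^2 = x^2 + y^2   [equals x^2 + y^2: invariant]
(B) 2x + y  ->  2(-y) + (x) = x - 2y   [differs from 2x + y: not invariant]
(C) xy  ->  (-y)(x) = -xy   [differs from xy: not invariant]
(D) x - y  ->  (-y) - (x) = -x - y   [differs from x - y: not invariant]

Only option (A), x^2 + y^2, is unchanged by the transformation.
Geometrically, x^2 + y^2 is the squared distance from the origin, which every rotation about the origin preserves.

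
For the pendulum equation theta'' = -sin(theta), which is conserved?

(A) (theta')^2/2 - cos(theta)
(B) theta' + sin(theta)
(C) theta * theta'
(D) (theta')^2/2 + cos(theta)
A

A first integral I satisfies dI/dt = 0 along every solution. Differentiate each option and use the equation of motion:
(A) d/dt[(theta')^2/2 - cos(theta)] = theta' theta'' + sin(theta) theta' = theta'(-sin(theta)) + theta' sin(theta) = 0
(B) d/dt[theta' + sin(theta)] = theta'' + cos(theta) theta' = -sin(theta) + theta' cos(theta), not identically 0
(C) d/dt[theta * theta'] = (theta')^2 + theta theta'' = (theta')^2 - theta sin(theta), not identically 0
(D) d/dt[(theta')^2/2 + cos(theta)] = theta' theta'' - sin(theta) theta' = -2 theta' sin(theta), not identically 0

Only (A) has zero time-derivative. This is the total energy: kinetic (theta')^2/2 plus potential -cos(theta).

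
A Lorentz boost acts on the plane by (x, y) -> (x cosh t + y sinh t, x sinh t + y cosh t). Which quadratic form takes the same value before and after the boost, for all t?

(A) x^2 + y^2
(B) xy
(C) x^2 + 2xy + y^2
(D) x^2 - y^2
D

Write x' = x cosh t + y sinh t, y' = x sinh t + y cosh t and substitute into each option:
(A) x^2 + y^2: (x cosh t + y sinh t)^2 + (x sinh t + y cosh t)^2 = (x^2 + y^2)(cosh^2 t + sinh^2 t) + 4xy sinh t cosh t = (x^2 + y^2) cosh 2t + 2xy sinh 2t   [not invariant for t != 0]
(B) xy: (x cosh t + y sinh t)(x sinh t + y cosh t) = xy(cosh^2 t + sinh^2 t) + (x^2 + y^2) sinh t cosh t = xy cosh 2t + (x^2 + y^2)(sinh 2t)/2   [not invariant for t != 0]
(C) x^2 + 2xy + y^2: (x' + y')^2 with x' + y' = (x + y)(cosh t + sinh t) = (x + y)e^t, so it becomes (x + y)^2 e^(2t)   [not invariant for t != 0]
(D) x^2 - y^2: (x cosh t + y sinh t)^2 - (x sinh t + y cosh t)^2 = x^2(cosh^2 t - sinh^2 t) + 2xy(cosh t sinh t - sinh t cosh t) + y^2(sinh^2 t - cosh^2 t) = x^2 - y^2   [invariant, using cosh^2 t - sinh^2 t = 1]

Only (D) x^2 - y^2 is unchanged; it is the Minkowski form preserved by Lorentz boosts, just as x^2 + y^2 is preserved by ordinary rotations.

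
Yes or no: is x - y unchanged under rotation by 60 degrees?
No

Applying rotation by 60 degrees: x' = x*cos(60 degrees) - y*sin(60 degrees) = x/2 - sqrt(3)y/2, y' = x*sin(60 degrees) + y*cos(60 degrees) = sqrt(3)x/2 + y/2

Substituting into x - y:
(x/2 - sqrt(3)y/2) - (sqrt(3)x/2 + y/2)
= -sqrt(3)x/2 + x/2 - sqrt(3)y/2 - y/2

This differs from the original expression x - y, so it is NOT invariant.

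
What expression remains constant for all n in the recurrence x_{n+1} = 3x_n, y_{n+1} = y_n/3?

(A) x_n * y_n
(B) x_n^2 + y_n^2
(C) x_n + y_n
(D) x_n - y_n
A

For the recurrence x_{n+1} = 3x_n, y_{n+1} = y_n/3:

x_{n+1} * y_{n+1} = (3x_n) * (y_n/3) = x_n * y_n
The product is conserved.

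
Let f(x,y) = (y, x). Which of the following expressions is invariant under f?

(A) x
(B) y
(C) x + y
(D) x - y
C

For f(x,y) = (y, x):
After applying f: x' = y, y' = x. So x' + y' = y + x = x + y.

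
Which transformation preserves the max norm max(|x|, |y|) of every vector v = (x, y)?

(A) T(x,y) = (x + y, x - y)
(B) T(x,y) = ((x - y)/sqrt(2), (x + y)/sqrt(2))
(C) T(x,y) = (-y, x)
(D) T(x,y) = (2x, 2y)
C

A transformation preserves a norm if ||T(v)|| = ||v|| for every v; a single vector where the norm changes rules an option out.

(A) T(x,y) = (x + y, x - y): v = (1, 1) has norm max(|1|, |1|) = 1, but T(v) = (2, 0) has norm 2 -- not preserved.
(B) T(x,y) = ((x - y)/sqrt(2), (x + y)/sqrt(2)): v = (1, 0) has norm max(|1|, |0|) = 1, but T(v) = (sqrt(2)/2, sqrt(2)/2) has norm sqrt(2)/2 -- not preserved.
(C) T(x,y) = (-y, x): preserves the norm -- it only permutes the coordinates and/or flips signs, which leaves max(|x|, |y|) unchanged.
(D) T(x,y) = (2x, 2y): v = (1, 0) has norm max(|1|, |0|) = 1, but T(v) = (2, 0) has norm 2 -- not preserved.

Therefore the answer is (C).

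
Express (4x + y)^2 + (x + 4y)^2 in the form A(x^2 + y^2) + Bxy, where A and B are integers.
17(x^2 + y^2) + 16xy

Expanding: (4x + y)^2 = 16x^2 + 8xy + y^2
(x + 4y)^2 = x^2 + 8xy + 16y^2
Sum = (16+1)(x^2+y^2) + 16xy = 17(x^2 + y^2) + 16xy
This is symmetric in x and y.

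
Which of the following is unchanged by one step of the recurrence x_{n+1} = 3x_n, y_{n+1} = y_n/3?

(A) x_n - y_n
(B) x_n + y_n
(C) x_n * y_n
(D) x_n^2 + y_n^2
C

For the recurrence x_{n+1} = 3x_n, y_{n+1} = y_n/3:

x_{n+1} * y_{n+1} = (3x_n) * (y_n/3) = x_n * y_n
The product is conserved.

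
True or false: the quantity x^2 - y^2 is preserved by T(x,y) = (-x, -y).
True

Substitute T(x,y) = (-x, -y) into the expression and compare with the original.

Original: x^2 - y^2
After applying T: (-x)^2 - (-y)^2 = x^2 - y^2

This is identical to the original x^2 - y^2, so the expression is invariant.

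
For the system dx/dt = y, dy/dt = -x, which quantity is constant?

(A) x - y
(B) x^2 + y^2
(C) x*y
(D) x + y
B

A first integral I satisfies dI/dt = 0 along every solution. Differentiate each option and use the equation of motion:
(A) d/dt[x - y] = y - (-x) = x + y, not identically 0
(B) d/dt[x^2 + y^2] = 2x*dx/dt + 2y*dy/dt = 2x*y + 2y*(-x) = 0
(C) d/dt[x*y] = (dx/dt)y + x(dy/dt) = y^2 - x^2, not identically 0
(D) d/dt[x + y] = y + (-x) = y - x, not identically 0

Only (B) has zero time-derivative. So x^2 + y^2 (the squared radius; trajectories are circles) is the conserved quantity.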